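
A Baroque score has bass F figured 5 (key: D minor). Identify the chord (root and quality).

F major

The figures 5 indicate a triad in root position.
In root position the bass is the root, so the root is F.
The chord tones are F, A, C, giving F major.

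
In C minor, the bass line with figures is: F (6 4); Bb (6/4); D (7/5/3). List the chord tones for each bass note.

F (6/4): F, Bb, D.
Bb (6/4): Bb, Eb, G.
D (7/5/3): D, F, Ab, C.

F, Bb, D | Bb, Eb, G | D, F, Ab, C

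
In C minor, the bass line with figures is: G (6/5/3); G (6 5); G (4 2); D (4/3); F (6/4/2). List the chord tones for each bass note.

G, Bb, D, Eb | G, Bb, D, Eb | G, Ab, C, Eb | D, F, G, Bb | F, G, Bb, D

G (6/5/3): G, Bb, D, Eb.
G (6/5/3): G, Bb, D, Eb.
G (6/4/2): G, Ab, C, Eb.
D (6/4/3): D, F, G, Bb.
F (6/4/2): F, G, Bb, D.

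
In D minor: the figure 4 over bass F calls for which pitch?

Counting 3 letter steps above F lands on B; in D minor, that letter is Bb.

Bb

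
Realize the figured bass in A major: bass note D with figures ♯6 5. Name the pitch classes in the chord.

The written figures ♯6 5 are shorthand for 6/5/3: the 3 is implied.
A third above D in this key is F#.
A fifth above D in this key is A.
A sixth above D in this key is B, raised to B# by the sharp.

D, F#, A, B#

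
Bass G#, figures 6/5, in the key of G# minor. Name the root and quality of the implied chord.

E major seventh

The figures 6/5 indicate a seventh chord in first inversion.
In first inversion the root lies a sixth above the bass: a sixth above G# in G# minor is E.
The chord tones are G#, B, D#, E, giving E major seventh.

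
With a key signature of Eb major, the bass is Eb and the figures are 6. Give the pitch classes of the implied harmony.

Eb, G, C

The written figures 6 are shorthand for 6/3: the 3 is implied.
A third above Eb in this key is G.
A sixth above Eb in this key is C.
Together with the bass Eb, this spells C minor in first inversion.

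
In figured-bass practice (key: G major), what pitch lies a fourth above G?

C

Counting 3 letter steps above G lands on C; in G major, that letter is C.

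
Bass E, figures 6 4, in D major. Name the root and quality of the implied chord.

The figures 6 4 indicate a triad in second inversion.
In second inversion the root lies a fourth above the bass: a fourth above E in D major is A.
The chord tones are E, A, C#, giving A major.

A major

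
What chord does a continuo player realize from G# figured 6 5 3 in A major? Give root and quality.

The figures 6 5 3 indicate a seventh chord in first inversion.
In first inversion the root lies a sixth above the bass: a sixth above G# in A major is E.
The chord tones are G#, B, D, E, giving E dominant seventh.

E dominant seventh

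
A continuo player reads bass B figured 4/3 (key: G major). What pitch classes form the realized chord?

B, D, E, G

The written figures 4/3 are shorthand for 6/4/3: the 6 is implied.
A third above B in this key is D.
A fourth above B in this key is E.
A sixth above B in this key is G.
Together with the bass B, this spells E minor seventh in second inversion.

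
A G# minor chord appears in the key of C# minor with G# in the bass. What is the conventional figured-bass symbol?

G# is the root of G# minor, so the chord is in root position.
A triad in root position is figured 5/3, conventionally abbreviated (no figures — root-position triad).

no figures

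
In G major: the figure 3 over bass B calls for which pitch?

D

Counting 2 letter steps above B lands on D; in G major, that letter is D.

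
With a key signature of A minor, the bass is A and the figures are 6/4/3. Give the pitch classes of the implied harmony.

A third above A in this key is C.
A fourth above A in this key is D.
A sixth above A in this key is F.
Together with the bass A, this spells D minor seventh in second inversion.

A, C, D, F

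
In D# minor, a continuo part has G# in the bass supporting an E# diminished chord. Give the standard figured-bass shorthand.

G# is the third of E# diminished, so the chord is in first inversion.
A triad in first inversion is figured 6/3, conventionally abbreviated 6.

6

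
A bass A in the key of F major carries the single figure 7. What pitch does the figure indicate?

Counting 6 letter steps above A lands on G; in F major, that letter is G.

G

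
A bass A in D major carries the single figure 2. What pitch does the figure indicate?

Counting 1 letter step above A lands on B; in D major, that letter is B.

B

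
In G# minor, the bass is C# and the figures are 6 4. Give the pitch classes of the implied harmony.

C#, F#, A#

A fourth above C# in this key is F#.
A sixth above C# in this key is A#.
Together with the bass C#, this spells F# major in second inversion.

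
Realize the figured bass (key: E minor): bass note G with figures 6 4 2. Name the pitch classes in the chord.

A second above G in this key is A.
A fourth above G in this key is C.
A sixth above G in this key is E.
Together with the bass G, this spells A minor seventh in third inversion.

G, A, C, E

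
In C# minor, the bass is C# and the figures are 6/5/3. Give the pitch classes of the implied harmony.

C#, E, G#, A

A third above C# in this key is E.
A fifth above C# in this key is G#.
A sixth above C# in this key is A.
Together with the bass C#, this spells A major seventh in first inversion.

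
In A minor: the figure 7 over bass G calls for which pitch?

F

Counting 6 letter steps above G lands on F; in A minor, that letter is F.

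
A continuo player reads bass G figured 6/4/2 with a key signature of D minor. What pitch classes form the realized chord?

G, A, C, E

A second above G in this key is A.
A fourth above G in this key is C.
A sixth above G in this key is E.
Together with the bass G, this spells A minor seventh in third inversion.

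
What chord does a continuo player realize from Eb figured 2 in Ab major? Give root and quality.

The figures 2 indicate a seventh chord in third inversion.
In third inversion the root lies a second above the bass: a second above Eb in Ab major is F.
The chord tones are Eb, F, Ab, C, giving F minor seventh.

F minor seventh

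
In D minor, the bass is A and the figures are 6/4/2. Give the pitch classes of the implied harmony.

A second above A in this key is Bb.
A fourth above A in this key is D.
A sixth above A in this key is F.
Together with the bass A, this spells Bb major seventh in third inversion.

A, Bb, D, F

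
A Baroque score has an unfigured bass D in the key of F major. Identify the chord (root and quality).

An unfigured bass indicates a triad in root position.
In root position the bass is the root, so the root is D.
The chord tones are D, F, A, giving D minor.

D minor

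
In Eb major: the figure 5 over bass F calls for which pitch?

Counting 4 letter steps above F lands on C; in Eb major, that letter is C.

C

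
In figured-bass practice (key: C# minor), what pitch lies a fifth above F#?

Counting 4 letter steps above F# lands on C; in C# minor, that letter is C#.

C#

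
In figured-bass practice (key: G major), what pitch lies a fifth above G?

Counting 4 letter steps above G lands on D; in G major, that letter is D.

D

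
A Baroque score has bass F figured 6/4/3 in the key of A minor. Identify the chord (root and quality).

B half-diminished seventh

The figures 6/4/3 indicate a seventh chord in second inversion.
In second inversion the root lies a fourth above the bass: a fourth above F in A minor is B.
The chord tones are F, A, B, D, giving B half-diminished seventh.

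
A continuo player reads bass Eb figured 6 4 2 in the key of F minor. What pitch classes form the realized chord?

A second above Eb in this key is F.
A fourth above Eb in this key is Ab.
A sixth above Eb in this key is C.
Together with the bass Eb, this spells F minor seventh in third inversion.

Eb, F, Ab, C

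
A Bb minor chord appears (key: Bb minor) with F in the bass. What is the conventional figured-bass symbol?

F is the fifth of Bb minor, so the chord is in second inversion.
A triad in second inversion is figured 6/4, conventionally abbreviated 6/4.

6/4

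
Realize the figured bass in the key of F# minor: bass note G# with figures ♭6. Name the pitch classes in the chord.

The written figures ♭6 are shorthand for 6/3: the 3 is implied.
A third above G# in this key is B.
A sixth above G# in this key is E, lowered to Eb by the flat.

G#, B, Eb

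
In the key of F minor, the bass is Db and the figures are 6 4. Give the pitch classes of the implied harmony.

A fourth above Db in this key is G.
A sixth above Db in this key is Bb.
Together with the bass Db, this spells G diminished in second inversion.

Db, G, Bb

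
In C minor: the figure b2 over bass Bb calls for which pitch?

Counting 1 letter step above Bb lands on C; in C minor, that letter is C.
The b2 figure lowers it a semitone, giving Cb.

Cb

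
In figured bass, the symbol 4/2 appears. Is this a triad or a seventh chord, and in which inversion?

4/2 is shorthand for 6/4/2.
Intervals of 6/4/2 above the bass form a seventh chord; the bass is the seventh, so this is third inversion.

seventh chord, third inversion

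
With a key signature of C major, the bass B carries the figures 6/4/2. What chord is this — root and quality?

The figures 6/4/2 indicate a seventh chord in third inversion.
In third inversion the root lies a second above the bass: a second above B in C major is C.
The chord tones are B, C, E, G, giving C major seventh.

C major seventh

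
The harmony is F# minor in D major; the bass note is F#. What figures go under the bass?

no figures

F# is the root of F# minor, so the chord is in root position.
A triad in root position is figured 5/3, conventionally abbreviated (no figures — root-position triad).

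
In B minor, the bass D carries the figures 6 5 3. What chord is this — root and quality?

B minor seventh

The figures 6 5 3 indicate a seventh chord in first inversion.
In first inversion the root lies a sixth above the bass: a sixth above D in B minor is B.
The chord tones are D, F#, A, B, giving B minor seventh.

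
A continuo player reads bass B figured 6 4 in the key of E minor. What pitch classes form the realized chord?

A fourth above B in this key is E.
A sixth above B in this key is G.
Together with the bass B, this spells E minor in second inversion.

B, E, G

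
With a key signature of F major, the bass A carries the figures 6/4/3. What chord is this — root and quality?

D minor seventh

The figures 6/4/3 indicate a seventh chord in second inversion.
In second inversion the root lies a fourth above the bass: a fourth above A in F major is D.
The chord tones are A, C, D, F, giving D minor seventh.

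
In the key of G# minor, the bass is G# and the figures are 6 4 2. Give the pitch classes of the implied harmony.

G#, A#, C#, E

A second above G# in this key is A#.
A fourth above G# in this key is C#.
A sixth above G# in this key is E.
Together with the bass G#, this spells A# half-diminished seventh in third inversion.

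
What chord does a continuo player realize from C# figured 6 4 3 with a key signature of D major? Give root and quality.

The figures 6 4 3 indicate a seventh chord in second inversion.
In second inversion the root lies a fourth above the bass: a fourth above C# in D major is F#.
The chord tones are C#, E, F#, A, giving F# minor seventh.

F# minor seventh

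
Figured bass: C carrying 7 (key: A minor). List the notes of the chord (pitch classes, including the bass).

The written figures 7 are shorthand for 7/5/3: the 5/3 are implied.
A third above C in this key is E.
A fifth above C in this key is G.
A seventh above C in this key is B.
Together with the bass C, this spells C major seventh in root position.

C, E, G, B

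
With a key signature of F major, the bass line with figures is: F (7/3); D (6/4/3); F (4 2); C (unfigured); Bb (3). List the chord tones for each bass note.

F (7/5/3): F, A, C, E.
D (6/4/3): D, F, G, Bb.
F (6/4/2): F, G, Bb, D.
C (5/3): C, E, G.
Bb (5/3): Bb, D, F.

F, A, C, E | D, F, G, Bb | F, G, Bb, D | C, E, G | Bb, D, F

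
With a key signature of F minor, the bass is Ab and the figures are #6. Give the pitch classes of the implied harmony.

The written figures #6 are shorthand for 6/3: the 3 is implied.
A third above Ab in this key is C.
A sixth above Ab in this key is F, raised to F# by the sharp.

Ab, C, F#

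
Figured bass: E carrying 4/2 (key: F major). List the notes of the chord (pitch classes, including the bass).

The written figures 4/2 are shorthand for 6/4/2: the 6 is implied.
A second above E in this key is F.
A fourth above E in this key is A.
A sixth above E in this key is C.
Together with the bass E, this spells F major seventh in third inversion.

E, F, A, C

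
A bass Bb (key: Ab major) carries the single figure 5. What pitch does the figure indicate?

F

Counting 4 letter steps above Bb lands on F; in Ab major, that letter is F.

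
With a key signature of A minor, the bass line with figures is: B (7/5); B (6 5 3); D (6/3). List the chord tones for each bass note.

B (7/5/3): B, D, F, A.
B (6/5/3): B, D, F, G.
D (6/3): D, F, B.

B, D, F, A | B, D, F, G | D, F, B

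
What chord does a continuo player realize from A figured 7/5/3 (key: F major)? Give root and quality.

A minor seventh

The figures 7/5/3 indicate a seventh chord in root position.
In root position the bass is the root, so the root is A.
The chord tones are A, C, E, G, giving A minor seventh.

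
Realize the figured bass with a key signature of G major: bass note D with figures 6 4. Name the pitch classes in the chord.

D, G, B

A fourth above D in this key is G.
A sixth above D in this key is B.
Together with the bass D, this spells G major in second inversion.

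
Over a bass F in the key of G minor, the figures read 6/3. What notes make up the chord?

A third above F in this key is A.
A sixth above F in this key is D.
Together with the bass F, this spells D minor in first inversion.

F, A, D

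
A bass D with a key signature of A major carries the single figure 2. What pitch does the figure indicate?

Counting 1 letter step above D lands on E; in A major, that letter is E.

E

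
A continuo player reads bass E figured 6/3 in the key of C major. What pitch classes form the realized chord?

A third above E in this key is G.
A sixth above E in this key is C.
Together with the bass E, this spells C major in first inversion.

E, G, C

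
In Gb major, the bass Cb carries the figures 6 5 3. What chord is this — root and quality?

Ab minor seventh

The figures 6 5 3 indicate a seventh chord in first inversion.
In first inversion the root lies a sixth above the bass: a sixth above Cb in Gb major is Ab.
The chord tones are Cb, Eb, Gb, Ab, giving Ab minor seventh.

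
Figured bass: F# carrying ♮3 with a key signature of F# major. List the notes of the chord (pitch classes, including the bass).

F#, A, C#

The written figures ♮3 are shorthand for 5/3: the 5 is implied.
A third above F# in this key is A#, made natural (A) by the ♮ figure.
A fifth above F# in this key is C#.
Together with the bass F#, this spells F# minor in root position.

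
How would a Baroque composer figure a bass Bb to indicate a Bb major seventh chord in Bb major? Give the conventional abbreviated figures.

Bb is the root of Bb major seventh, so the chord is in root position.
A seventh chord in root position is figured 7/5/3, conventionally abbreviated 7.

7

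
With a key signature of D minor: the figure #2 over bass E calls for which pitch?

F#

Counting 1 letter step above E lands on F; in D minor, that letter is F.
The #2 figure raises it a semitone, giving F#.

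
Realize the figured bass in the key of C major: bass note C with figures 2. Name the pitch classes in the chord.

The written figures 2 are shorthand for 6/4/2: the 6/4 are implied.
A second above C in this key is D.
A fourth above C in this key is F.
A sixth above C in this key is A.
Together with the bass C, this spells D minor seventh in third inversion.

C, D, F, A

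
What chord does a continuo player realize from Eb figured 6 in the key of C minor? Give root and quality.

The figures 6 indicate a triad in first inversion.
In first inversion the root lies a sixth above the bass: a sixth above Eb in C minor is C.
The chord tones are Eb, G, C, giving C minor.

C minor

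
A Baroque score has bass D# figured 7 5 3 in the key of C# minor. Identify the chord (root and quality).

The figures 7 5 3 indicate a seventh chord in root position.
In root position the bass is the root, so the root is D#.
The chord tones are D#, F#, A, C#, giving D# half-diminished seventh.

D# half-diminished seventh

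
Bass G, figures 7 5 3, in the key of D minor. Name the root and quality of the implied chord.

G minor seventh

The figures 7 5 3 indicate a seventh chord in root position.
In root position the bass is the root, so the root is G.
The chord tones are G, Bb, D, F, giving G minor seventh.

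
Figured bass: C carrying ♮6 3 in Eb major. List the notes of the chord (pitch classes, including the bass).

A third above C in this key is Eb.
A sixth above C in this key is Ab, made natural (A) by the ♮ figure.
Together with the bass C, this spells A diminished in first inversion.

C, Eb, A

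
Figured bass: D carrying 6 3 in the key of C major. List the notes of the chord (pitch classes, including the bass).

A third above D in this key is F.
A sixth above D in this key is B.
Together with the bass D, this spells B diminished in first inversion.

D, F, B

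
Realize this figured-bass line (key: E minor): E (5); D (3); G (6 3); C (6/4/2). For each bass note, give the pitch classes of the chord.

E, G, B | D, F#, A | G, B, E | C, D, F#, A

E (5/3): E, G, B.
D (5/3): D, F#, A.
G (6/3): G, B, E.
C (6/4/2): C, D, F#, A.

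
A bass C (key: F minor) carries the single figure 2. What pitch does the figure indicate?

Counting 1 letter step above C lands on D; in F minor, that letter is Db.

Db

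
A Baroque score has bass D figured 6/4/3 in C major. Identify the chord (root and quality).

The figures 6/4/3 indicate a seventh chord in second inversion.
In second inversion the root lies a fourth above the bass: a fourth above D in C major is G.
The chord tones are D, F, G, B, giving G dominant seventh.

G dominant seventh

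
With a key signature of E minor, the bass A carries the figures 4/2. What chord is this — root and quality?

B minor seventh

The figures 4/2 indicate a seventh chord in third inversion.
In third inversion the root lies a second above the bass: a second above A in E minor is B.
The chord tones are A, B, D, F#, giving B minor seventh.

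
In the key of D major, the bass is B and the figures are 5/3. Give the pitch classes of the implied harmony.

A third above B in this key is D.
A fifth above B in this key is F#.
Together with the bass B, this spells B minor in root position.

B, D, F#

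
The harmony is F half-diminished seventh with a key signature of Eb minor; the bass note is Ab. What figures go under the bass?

6/5

Ab is the third of F half-diminished seventh, so the chord is in first inversion.
A seventh chord in first inversion is figured 6/5/3, conventionally abbreviated 6/5.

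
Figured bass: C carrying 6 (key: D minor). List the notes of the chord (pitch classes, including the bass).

C, E, A

The written figures 6 are shorthand for 6/3: the 3 is implied.
A third above C in this key is E.
A sixth above C in this key is A.
Together with the bass C, this spells A minor in first inversion.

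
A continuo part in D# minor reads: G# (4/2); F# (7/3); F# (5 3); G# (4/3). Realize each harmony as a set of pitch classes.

G#, A#, C#, E# | F#, A#, C#, E# | F#, A#, C# | G#, B, C#, E#

G# (6/4/2): G#, A#, C#, E#.
F# (7/5/3): F#, A#, C#, E#.
F# (5/3): F#, A#, C#.
G# (6/4/3): G#, B, C#, E#.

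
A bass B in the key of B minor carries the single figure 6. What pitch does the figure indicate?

G

Counting 5 letter steps above B lands on G; in B minor, that letter is G.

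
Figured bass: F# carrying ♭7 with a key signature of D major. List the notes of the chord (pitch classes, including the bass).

F#, A, C#, Eb

The written figures ♭7 are shorthand for 7/5/3: the 5/3 are implied.
A third above F# in this key is A.
A fifth above F# in this key is C#.
A seventh above F# in this key is E, lowered to Eb by the flat.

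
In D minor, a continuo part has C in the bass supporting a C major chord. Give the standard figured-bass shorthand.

no figures

C is the root of C major, so the chord is in root position.
A triad in root position is figured 5/3, conventionally abbreviated (no figures — root-position triad).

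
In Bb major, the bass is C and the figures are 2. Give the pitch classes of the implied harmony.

C, D, F, A

The written figures 2 are shorthand for 6/4/2: the 6/4 are implied.
A second above C in this key is D.
A fourth above C in this key is F.
A sixth above C in this key is A.
Together with the bass C, this spells D minor seventh in third inversion.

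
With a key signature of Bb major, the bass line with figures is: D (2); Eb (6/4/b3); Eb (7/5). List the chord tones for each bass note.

D, Eb, G, Bb | Eb, Gb, A, C | Eb, G, Bb, D

D (6/4/2): D, Eb, G, Bb.
Eb (6/4/b3): Eb, Gb, A, C.
Eb (7/5/3): Eb, G, Bb, D.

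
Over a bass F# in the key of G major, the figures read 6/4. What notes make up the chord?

A fourth above F# in this key is B.
A sixth above F# in this key is D.
Together with the bass F#, this spells B minor in second inversion.

F#, B, D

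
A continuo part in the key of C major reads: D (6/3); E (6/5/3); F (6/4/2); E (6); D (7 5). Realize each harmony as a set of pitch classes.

D (6/3): D, F, B.
E (6/5/3): E, G, B, C.
F (6/4/2): F, G, B, D.
E (6/3): E, G, C.
D (7/5/3): D, F, A, C.

D, F, B | E, G, B, C | F, G, B, D | E, G, C | D, F, A, C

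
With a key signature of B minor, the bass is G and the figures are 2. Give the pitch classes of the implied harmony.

The written figures 2 are shorthand for 6/4/2: the 6/4 are implied.
A second above G in this key is A.
A fourth above G in this key is C#.
A sixth above G in this key is E.
Together with the bass G, this spells A dominant seventh in third inversion.

G, A, C#, E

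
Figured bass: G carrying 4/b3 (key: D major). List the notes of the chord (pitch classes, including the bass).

G, Bb, C#, E

The written figures 4/b3 are shorthand for 6/4/3: the 6 is implied.
A third above G in this key is B, lowered to Bb by the flat.
A fourth above G in this key is C#.
A sixth above G in this key is E.
Together with the bass G, this spells C# diminished seventh in second inversion.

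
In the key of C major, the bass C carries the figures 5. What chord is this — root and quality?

C major

The figures 5 indicate a triad in root position.
In root position the bass is the root, so the root is C.
The chord tones are C, E, G, giving C major.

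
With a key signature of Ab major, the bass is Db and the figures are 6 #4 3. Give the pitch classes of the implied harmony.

Db, F, G#, Bb

A third above Db in this key is F.
A fourth above Db in this key is G, raised to G# by the sharp.
A sixth above Db in this key is Bb.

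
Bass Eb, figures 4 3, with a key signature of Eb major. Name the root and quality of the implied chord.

The figures 4 3 indicate a seventh chord in second inversion.
In second inversion the root lies a fourth above the bass: a fourth above Eb in Eb major is Ab.
The chord tones are Eb, G, Ab, C, giving Ab major seventh.

Ab major seventh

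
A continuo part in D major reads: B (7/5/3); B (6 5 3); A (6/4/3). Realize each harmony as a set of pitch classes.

B, D, F#, A | B, D, F#, G | A, C#, D, F#

B (7/5/3): B, D, F#, A.
B (6/5/3): B, D, F#, G.
A (6/4/3): A, C#, D, F#.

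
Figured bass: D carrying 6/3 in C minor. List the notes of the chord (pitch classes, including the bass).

D, F, Bb

A third above D in this key is F.
A sixth above D in this key is Bb.
Together with the bass D, this spells Bb major in first inversion.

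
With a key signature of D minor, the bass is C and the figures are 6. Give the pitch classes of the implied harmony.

C, E, A

The written figures 6 are shorthand for 6/3: the 3 is implied.
A third above C in this key is E.
A sixth above C in this key is A.
Together with the bass C, this spells A minor in first inversion.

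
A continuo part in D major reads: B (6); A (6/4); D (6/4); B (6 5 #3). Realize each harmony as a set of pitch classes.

B, D, G | A, D, F# | D, G, B | B, D#, F#, G

B (6/3): B, D, G.
A (6/4): A, D, F#.
D (6/4): D, G, B.
B (6/5/#3): B, D#, F#, G.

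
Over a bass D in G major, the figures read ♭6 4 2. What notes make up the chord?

D, E, G, Bb

A second above D in this key is E.
A fourth above D in this key is G.
A sixth above D in this key is B, lowered to Bb by the flat.
Together with the bass D, this spells E half-diminished seventh in third inversion.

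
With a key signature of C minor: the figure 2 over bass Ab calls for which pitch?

Bb

Counting 1 letter step above Ab lands on B; in C minor, that letter is Bb.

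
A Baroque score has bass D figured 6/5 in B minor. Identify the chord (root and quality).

The figures 6/5 indicate a seventh chord in first inversion.
In first inversion the root lies a sixth above the bass: a sixth above D in B minor is B.
The chord tones are D, F#, A, B, giving B minor seventh.

B minor seventh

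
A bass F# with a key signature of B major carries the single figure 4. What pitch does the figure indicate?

Counting 3 letter steps above F# lands on B; in B major, that letter is B.

B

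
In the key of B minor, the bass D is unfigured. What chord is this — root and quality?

An unfigured bass indicates a triad in root position.
In root position the bass is the root, so the root is D.
The chord tones are D, F#, A, giving D major.

D major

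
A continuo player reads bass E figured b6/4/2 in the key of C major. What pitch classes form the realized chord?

E, F, A, Cb

A second above E in this key is F.
A fourth above E in this key is A.
A sixth above E in this key is C, lowered to Cb by the flat.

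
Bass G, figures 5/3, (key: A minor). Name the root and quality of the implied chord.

G major

The figures 5/3 indicate a triad in root position.
In root position the bass is the root, so the root is G.
The chord tones are G, B, D, giving G major.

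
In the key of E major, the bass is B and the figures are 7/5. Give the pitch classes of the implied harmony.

The written figures 7/5 are shorthand for 7/5/3: the 3 is implied.
A third above B in this key is D#.
A fifth above B in this key is F#.
A seventh above B in this key is A.
Together with the bass B, this spells B dominant seventh in root position.

B, D#, F#, A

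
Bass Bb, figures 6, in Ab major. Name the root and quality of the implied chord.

The figures 6 indicate a triad in first inversion.
In first inversion the root lies a sixth above the bass: a sixth above Bb in Ab major is G.
The chord tones are Bb, Db, G, giving G diminished.

G diminished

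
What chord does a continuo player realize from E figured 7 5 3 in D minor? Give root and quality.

The figures 7 5 3 indicate a seventh chord in root position.
In root position the bass is the root, so the root is E.
The chord tones are E, G, Bb, D, giving E half-diminished seventh.

E half-diminished seventh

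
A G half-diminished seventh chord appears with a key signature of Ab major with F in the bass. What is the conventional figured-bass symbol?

F is the seventh of G half-diminished seventh, so the chord is in third inversion.
A seventh chord in third inversion is figured 6/4/2, conventionally abbreviated 4/2.

4/2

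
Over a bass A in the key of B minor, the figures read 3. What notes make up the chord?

The written figures 3 are shorthand for 5/3: the 5 is implied.
A third above A in this key is C#.
A fifth above A in this key is E.
Together with the bass A, this spells A major in root position.

A, C#, E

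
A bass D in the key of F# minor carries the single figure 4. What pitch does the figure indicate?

G#

Counting 3 letter steps above D lands on G; in F# minor, that letter is G#.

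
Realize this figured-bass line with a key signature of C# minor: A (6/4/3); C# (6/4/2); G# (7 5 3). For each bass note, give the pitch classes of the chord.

A, C#, D#, F# | C#, D#, F#, A | G#, B, D#, F#

A (6/4/3): A, C#, D#, F#.
C# (6/4/2): C#, D#, F#, A.
G# (7/5/3): G#, B, D#, F#.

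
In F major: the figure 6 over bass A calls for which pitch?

Counting 5 letter steps above A lands on F; in F major, that letter is F.

F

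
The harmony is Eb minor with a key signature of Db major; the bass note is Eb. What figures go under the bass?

no figures

Eb is the root of Eb minor, so the chord is in root position.
A triad in root position is figured 5/3, conventionally abbreviated (no figures — root-position triad).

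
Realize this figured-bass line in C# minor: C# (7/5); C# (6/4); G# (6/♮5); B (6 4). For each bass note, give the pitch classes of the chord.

C#, E, G#, B | C#, F#, A | G#, B, D, E | B, E, G#

C# (7/5/3): C#, E, G#, B.
C# (6/4): C#, F#, A.
G# (6/♮5/3): G#, B, D, E.
B (6/4): B, E, G#.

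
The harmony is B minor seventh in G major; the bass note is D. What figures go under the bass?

6/5

D is the third of B minor seventh, so the chord is in first inversion.
A seventh chord in first inversion is figured 6/5/3, conventionally abbreviated 6/5.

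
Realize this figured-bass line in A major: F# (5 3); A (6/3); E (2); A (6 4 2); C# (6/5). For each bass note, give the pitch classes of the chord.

F# (5/3): F#, A, C#.
A (6/3): A, C#, F#.
E (6/4/2): E, F#, A, C#.
A (6/4/2): A, B, D, F#.
C# (6/5/3): C#, E, G#, A.

F#, A, C# | A, C#, F# | E, F#, A, C# | A, B, D, F# | C#, E, G#, A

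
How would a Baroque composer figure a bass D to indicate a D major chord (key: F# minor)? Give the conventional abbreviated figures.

no figures

D is the root of D major, so the chord is in root position.
A triad in root position is figured 5/3, conventionally abbreviated (no figures — root-position triad).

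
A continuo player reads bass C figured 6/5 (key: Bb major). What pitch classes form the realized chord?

C, Eb, G, A

The written figures 6/5 are shorthand for 6/5/3: the 3 is implied.
A third above C in this key is Eb.
A fifth above C in this key is G.
A sixth above C in this key is A.
Together with the bass C, this spells A half-diminished seventh in first inversion.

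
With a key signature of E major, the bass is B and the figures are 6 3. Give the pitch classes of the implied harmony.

A third above B in this key is D#.
A sixth above B in this key is G#.
Together with the bass B, this spells G# minor in first inversion.

B, D#, G#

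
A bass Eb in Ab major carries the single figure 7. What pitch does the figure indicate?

Db

Counting 6 letter steps above Eb lands on D; in Ab major, that letter is Db.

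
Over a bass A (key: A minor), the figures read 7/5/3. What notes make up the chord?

A third above A in this key is C.
A fifth above A in this key is E.
A seventh above A in this key is G.
Together with the bass A, this spells A minor seventh in root position.

A, C, E, G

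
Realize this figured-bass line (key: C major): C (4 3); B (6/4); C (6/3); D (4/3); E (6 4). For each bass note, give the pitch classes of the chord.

C, E, F, A | B, E, G | C, E, A | D, F, G, B | E, A, C

C (6/4/3): C, E, F, A.
B (6/4): B, E, G.
C (6/3): C, E, A.
D (6/4/3): D, F, G, B.
E (6/4): E, A, C.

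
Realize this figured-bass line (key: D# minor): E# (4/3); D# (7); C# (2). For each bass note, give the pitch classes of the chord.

E#, G#, A#, C# | D#, F#, A#, C# | C#, D#, F#, A#

E# (6/4/3): E#, G#, A#, C#.
D# (7/5/3): D#, F#, A#, C#.
C# (6/4/2): C#, D#, F#, A#.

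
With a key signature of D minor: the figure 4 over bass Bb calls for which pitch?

E

Counting 3 letter steps above Bb lands on E; in D minor, that letter is E.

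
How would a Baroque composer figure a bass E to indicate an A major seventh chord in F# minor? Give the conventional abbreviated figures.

E is the fifth of A major seventh, so the chord is in second inversion.
A seventh chord in second inversion is figured 6/4/3, conventionally abbreviated 4/3.

4/3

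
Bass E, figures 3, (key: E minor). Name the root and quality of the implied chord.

The figures 3 indicate a triad in root position.
In root position the bass is the root, so the root is E.
The chord tones are E, G, B, giving E minor.

E minor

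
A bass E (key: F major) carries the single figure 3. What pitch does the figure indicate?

Counting 2 letter steps above E lands on G; in F major, that letter is G.

G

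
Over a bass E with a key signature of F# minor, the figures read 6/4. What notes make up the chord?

E, A, C#

A fourth above E in this key is A.
A sixth above E in this key is C#.
Together with the bass E, this spells A major in second inversion.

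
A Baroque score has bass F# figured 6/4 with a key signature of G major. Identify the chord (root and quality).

The figures 6/4 indicate a triad in second inversion.
In second inversion the root lies a fourth above the bass: a fourth above F# in G major is B.
The chord tones are F#, B, D, giving B minor.

B minor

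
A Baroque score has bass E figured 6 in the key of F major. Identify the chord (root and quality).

The figures 6 indicate a triad in first inversion.
In first inversion the root lies a sixth above the bass: a sixth above E in F major is C.
The chord tones are E, G, C, giving C major.

C major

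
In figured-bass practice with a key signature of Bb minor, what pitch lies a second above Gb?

Ab

Counting 1 letter step above Gb lands on A; in Bb minor, that letter is Ab.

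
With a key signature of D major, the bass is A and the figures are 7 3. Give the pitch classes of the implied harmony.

The written figures 7 3 are shorthand for 7/5/3: the 5 is implied.
A third above A in this key is C#.
A fifth above A in this key is E.
A seventh above A in this key is G.
Together with the bass A, this spells A dominant seventh in root position.

A, C#, E, G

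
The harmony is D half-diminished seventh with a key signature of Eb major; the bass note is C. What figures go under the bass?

C is the seventh of D half-diminished seventh, so the chord is in third inversion.
A seventh chord in third inversion is figured 6/4/2, conventionally abbreviated 4/2.

4/2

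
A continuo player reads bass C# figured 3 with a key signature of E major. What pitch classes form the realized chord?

C#, E, G#

The written figures 3 are shorthand for 5/3: the 5 is implied.
A third above C# in this key is E.
A fifth above C# in this key is G#.
Together with the bass C#, this spells C# minor in root position.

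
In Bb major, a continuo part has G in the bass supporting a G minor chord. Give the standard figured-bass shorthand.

G is the root of G minor, so the chord is in root position.
A triad in root position is figured 5/3, conventionally abbreviated (no figures — root-position triad).

no figures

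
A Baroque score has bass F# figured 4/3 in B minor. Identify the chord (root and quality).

The figures 4/3 indicate a seventh chord in second inversion.
In second inversion the root lies a fourth above the bass: a fourth above F# in B minor is B.
The chord tones are F#, A, B, D, giving B minor seventh.

B minor seventh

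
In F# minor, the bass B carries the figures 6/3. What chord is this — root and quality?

The figures 6/3 indicate a triad in first inversion.
In first inversion the root lies a sixth above the bass: a sixth above B in F# minor is G#.
The chord tones are B, D, G#, giving G# diminished.

G# diminished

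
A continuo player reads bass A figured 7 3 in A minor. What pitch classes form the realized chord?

A, C, E, G

The written figures 7 3 are shorthand for 7/5/3: the 5 is implied.
A third above A in this key is C.
A fifth above A in this key is E.
A seventh above A in this key is G.
Together with the bass A, this spells A minor seventh in root position.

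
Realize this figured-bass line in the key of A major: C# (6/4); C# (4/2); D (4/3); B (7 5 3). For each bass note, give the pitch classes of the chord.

C#, F#, A | C#, D, F#, A | D, F#, G#, B | B, D, F#, A

C# (6/4): C#, F#, A.
C# (6/4/2): C#, D, F#, A.
D (6/4/3): D, F#, G#, B.
B (7/5/3): B, D, F#, A.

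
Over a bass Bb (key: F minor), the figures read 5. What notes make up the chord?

Bb, Db, F

The written figures 5 are shorthand for 5/3: the 3 is implied.
A third above Bb in this key is Db.
A fifth above Bb in this key is F.
Together with the bass Bb, this spells Bb minor in root position.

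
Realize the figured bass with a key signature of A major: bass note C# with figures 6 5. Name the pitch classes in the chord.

The written figures 6 5 are shorthand for 6/5/3: the 3 is implied.
A third above C# in this key is E.
A fifth above C# in this key is G#.
A sixth above C# in this key is A.
Together with the bass C#, this spells A major seventh in first inversion.

C#, E, G#, A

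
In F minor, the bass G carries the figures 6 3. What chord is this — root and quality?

Eb major

The figures 6 3 indicate a triad in first inversion.
In first inversion the root lies a sixth above the bass: a sixth above G in F minor is Eb.
The chord tones are G, Bb, Eb, giving Eb major.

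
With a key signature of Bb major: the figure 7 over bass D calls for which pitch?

Counting 6 letter steps above D lands on C; in Bb major, that letter is C.

C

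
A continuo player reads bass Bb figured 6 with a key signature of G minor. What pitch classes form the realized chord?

Bb, D, G

The written figures 6 are shorthand for 6/3: the 3 is implied.
A third above Bb in this key is D.
A sixth above Bb in this key is G.
Together with the bass Bb, this spells G minor in first inversion.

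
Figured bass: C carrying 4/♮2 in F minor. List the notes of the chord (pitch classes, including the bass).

C, D, F, Ab

The written figures 4/♮2 are shorthand for 6/4/2: the 6 is implied.
A second above C in this key is Db, made natural (D) by the ♮ figure.
A fourth above C in this key is F.
A sixth above C in this key is Ab.
Together with the bass C, this spells D half-diminished seventh in third inversion.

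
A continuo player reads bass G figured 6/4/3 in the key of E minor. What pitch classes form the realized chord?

G, B, C, E

A third above G in this key is B.
A fourth above G in this key is C.
A sixth above G in this key is E.
Together with the bass G, this spells C major seventh in second inversion.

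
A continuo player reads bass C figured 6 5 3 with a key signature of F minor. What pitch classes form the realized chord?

A third above C in this key is Eb.
A fifth above C in this key is G.
A sixth above C in this key is Ab.
Together with the bass C, this spells Ab major seventh in first inversion.

C, Eb, G, Ab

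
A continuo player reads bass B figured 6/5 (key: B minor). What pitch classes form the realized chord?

B, D, F#, G

The written figures 6/5 are shorthand for 6/5/3: the 3 is implied.
A third above B in this key is D.
A fifth above B in this key is F#.
A sixth above B in this key is G.
Together with the bass B, this spells G major seventh in first inversion.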